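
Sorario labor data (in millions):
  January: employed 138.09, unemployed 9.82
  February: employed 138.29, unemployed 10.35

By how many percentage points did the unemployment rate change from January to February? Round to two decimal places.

The unemployment rate changed by +0.32 percentage points.

January: labor force = 138.09 + 9.82 = 147.91; u = 9.82/147.91 = 6.64%.
February: labor force = 138.29 + 10.35 = 148.64; u = 10.35/148.64 = 6.96%.
Change = 6.96% − 6.64% = +0.32 pp.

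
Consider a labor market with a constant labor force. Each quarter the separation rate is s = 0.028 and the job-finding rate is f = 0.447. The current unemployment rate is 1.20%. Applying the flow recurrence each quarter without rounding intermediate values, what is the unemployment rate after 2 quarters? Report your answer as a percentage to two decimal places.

Unemployment rate after two quarters ≈ 4.60%.

With a fixed labor force, u_{t+1} = u_t + s·(1−u_t) − f·u_t = u_t·(1−s−f) + s.
Here 1−s−f = 0.525 and s = 0.028.
u_1 = 0.012000 × 0.525 + 0.028 = 0.034300.
u_2 = 0.034300 × 0.525 + 0.028 = 0.046007.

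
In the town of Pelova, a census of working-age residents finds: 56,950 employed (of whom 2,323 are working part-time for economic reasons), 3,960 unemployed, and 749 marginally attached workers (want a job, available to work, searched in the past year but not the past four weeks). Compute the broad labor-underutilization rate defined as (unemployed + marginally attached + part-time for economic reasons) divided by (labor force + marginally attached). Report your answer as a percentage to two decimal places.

Labor force = 56,950 + 3,960 = 60,910.
Numerator = 3,960 + 749 + 2,323 = 7,032.
Denominator = 60,910 + 749 = 61,659.
Broad rate = 7,032 / 61,659 = 11.40%.

Broad underutilization rate ≈ 11.40%.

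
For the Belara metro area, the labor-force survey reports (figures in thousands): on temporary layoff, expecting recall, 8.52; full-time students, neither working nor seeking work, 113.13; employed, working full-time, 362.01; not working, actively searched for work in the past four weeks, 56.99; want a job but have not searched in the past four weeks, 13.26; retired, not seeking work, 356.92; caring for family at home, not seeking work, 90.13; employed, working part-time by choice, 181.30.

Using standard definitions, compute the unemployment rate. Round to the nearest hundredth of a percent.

Employed = 362.01 + 181.30 = 543.31 thousand.
Unemployed = 8.52 + 56.99 = 65.51 thousand (jobless and actively searching, or on temporary layoff).
Labor force = 543.31 + 65.51 = 608.82 thousand.
Unemployment rate = 65.51 / 608.82 = 10.76%.

Unemployment rate ≈ 10.76%.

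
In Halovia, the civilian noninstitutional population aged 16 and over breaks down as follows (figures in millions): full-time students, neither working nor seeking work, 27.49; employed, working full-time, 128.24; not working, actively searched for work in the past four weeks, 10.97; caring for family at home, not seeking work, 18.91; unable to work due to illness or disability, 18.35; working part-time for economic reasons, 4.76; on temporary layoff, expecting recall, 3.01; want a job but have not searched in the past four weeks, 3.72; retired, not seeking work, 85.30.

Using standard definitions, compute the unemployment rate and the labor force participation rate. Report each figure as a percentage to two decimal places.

Unemployment rate ≈ 9.51%; labor force participation rate ≈ 48.87%.

Employed = 128.24 + 4.76 = 133.00 million (anyone who worked, including part-time for economic reasons, counts as employed).
Unemployed = 10.97 + 3.01 = 13.98 million (jobless and actively searching, or on temporary layoff).
Labor force = 133.00 + 13.98 = 146.98 million.
Not in labor force = 27.49 + 18.91 + 18.35 + 3.72 + 85.30 = 153.77 million (those not working and not actively searching are outside the labor force — including those who want a job but have given up searching).
Civilian working-age population = 146.98 + 153.77 = 300.75 million.
Unemployment rate = 13.98 / 146.98 = 9.51%.
Labor force participation rate = 146.98 / 300.75 = 48.87%.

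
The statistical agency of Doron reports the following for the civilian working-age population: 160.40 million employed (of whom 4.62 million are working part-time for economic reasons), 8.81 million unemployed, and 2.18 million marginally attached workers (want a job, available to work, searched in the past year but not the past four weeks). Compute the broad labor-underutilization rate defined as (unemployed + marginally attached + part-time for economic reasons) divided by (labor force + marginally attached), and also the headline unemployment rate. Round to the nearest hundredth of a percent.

Broad underutilization rate ≈ 9.11%; headline unemployment rate ≈ 5.21%.

Labor force = 160.40 + 8.81 = 169.21 million.
Numerator = 8.81 + 2.18 + 4.62 = 15.61 million.
Denominator = 169.21 + 2.18 = 171.39 million.
Broad rate = 15.61 / 171.39 = 9.11%.
Headline unemployment rate = 8.81 / 169.21 = 5.21%.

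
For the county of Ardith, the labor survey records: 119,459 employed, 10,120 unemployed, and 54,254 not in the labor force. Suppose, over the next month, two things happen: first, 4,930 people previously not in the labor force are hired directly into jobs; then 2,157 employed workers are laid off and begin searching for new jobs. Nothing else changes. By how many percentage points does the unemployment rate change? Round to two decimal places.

Initially, labor force = 119,459 + 10,120 = 129,579, so u = 10,120/129,579 = 7.81%.
After the first change, employed and labor force both rise by 4,930; unemployed unchanged → E = 124,389, U = 10,120, labor force = 134,509.
After the second change, employed falls and unemployed rises by 2,157; labor force unchanged → E = 122,232, U = 12,277, labor force = 134,509.
New unemployment rate = 12,277 / 134,509 = 9.13%.
Change = 9.13% − 7.81% = +1.32 percentage points.

The unemployment rate changes by +1.32 percentage points.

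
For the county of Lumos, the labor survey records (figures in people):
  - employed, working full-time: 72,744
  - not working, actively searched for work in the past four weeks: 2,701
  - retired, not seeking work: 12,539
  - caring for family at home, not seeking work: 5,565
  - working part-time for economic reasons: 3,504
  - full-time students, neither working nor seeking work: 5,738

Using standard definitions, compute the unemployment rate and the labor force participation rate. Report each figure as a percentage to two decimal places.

Unemployment rate ≈ 3.42%; labor force participation rate ≈ 76.81%.

Employed = 72,744 + 3,504 = 76,248 (anyone who worked, including part-time for economic reasons, counts as employed).
Unemployed = 2,701.
Labor force = 76,248 + 2,701 = 78,949.
Not in labor force = 12,539 + 5,565 + 5,738 = 23,842 (those not working and not actively searching are outside the labor force).
Civilian working-age population = 78,949 + 23,842 = 102,791.
Unemployment rate = 2,701 / 78,949 = 3.42%.
Labor force participation rate = 78,949 / 102,791 = 76.81%.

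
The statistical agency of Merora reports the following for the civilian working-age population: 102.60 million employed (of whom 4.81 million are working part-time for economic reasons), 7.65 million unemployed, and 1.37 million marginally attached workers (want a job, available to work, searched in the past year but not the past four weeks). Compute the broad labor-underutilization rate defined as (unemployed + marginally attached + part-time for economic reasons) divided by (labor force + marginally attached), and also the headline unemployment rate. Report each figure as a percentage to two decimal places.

Labor force = 102.60 + 7.65 = 110.25 million.
Numerator = 7.65 + 1.37 + 4.81 = 13.83 million.
Denominator = 110.25 + 1.37 = 111.62 million.
Broad rate = 13.83 / 111.62 = 12.39%.
Headline unemployment rate = 7.65 / 110.25 = 6.94%.

Broad underutilization rate ≈ 12.39%; headline unemployment rate ≈ 6.94%.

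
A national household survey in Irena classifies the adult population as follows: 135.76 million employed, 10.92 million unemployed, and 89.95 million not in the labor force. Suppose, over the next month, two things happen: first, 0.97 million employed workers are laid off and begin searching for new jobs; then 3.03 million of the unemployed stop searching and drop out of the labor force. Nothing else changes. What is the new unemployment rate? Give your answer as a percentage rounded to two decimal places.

Initially, labor force = 135.76 + 10.92 = 146.68 million, so u = 10.92/146.68 = 7.44%.
After the first change, employed falls and unemployed rises by 0.97; labor force unchanged → E = 134.79, U = 11.89, labor force = 146.68 million.
After the second change, unemployed and labor force both fall by 3.03 → E = 134.79, U = 8.86, labor force = 143.65 million.
New unemployment rate = 8.86 / 143.65 = 6.17%.

New unemployment rate ≈ 6.17%.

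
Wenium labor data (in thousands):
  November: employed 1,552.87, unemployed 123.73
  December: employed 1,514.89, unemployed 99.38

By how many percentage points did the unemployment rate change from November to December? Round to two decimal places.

The unemployment rate changed by −1.22 percentage points.

November: labor force = 1,552.87 + 123.73 = 1,676.60; u = 123.73/1,676.60 = 7.38%.
December: labor force = 1,514.89 + 99.38 = 1,614.27; u = 99.38/1,614.27 = 6.16%.
Change = 6.16% − 7.38% = −1.22 pp.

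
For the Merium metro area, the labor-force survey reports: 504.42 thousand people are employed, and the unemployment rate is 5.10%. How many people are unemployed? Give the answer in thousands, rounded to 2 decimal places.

Let U be the number unemployed. The labor force is E + U, and U/(E+U) = 0.0510.
So U = 0.0510 × 504.42 / (1 − 0.0510) = 25.7254 / 0.9490 ≈ 27.11 thousand.

About 27.11 thousand are unemployed.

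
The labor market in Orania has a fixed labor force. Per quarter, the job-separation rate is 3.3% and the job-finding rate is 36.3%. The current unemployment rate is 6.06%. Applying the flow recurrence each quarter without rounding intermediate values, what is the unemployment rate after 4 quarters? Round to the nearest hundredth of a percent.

With a fixed labor force, u_{t+1} = u_t + s·(1−u_t) − f·u_t = u_t·(1−s−f) + s.
Here 1−s−f = 0.604 and s = 0.033.
u_1 = 0.060600 × 0.604 + 0.033 = 0.069602.
u_2 = 0.069602 × 0.604 + 0.033 = 0.075040.
u_3 = 0.075040 × 0.604 + 0.033 = 0.078324.
u_4 = 0.078324 × 0.604 + 0.033 = 0.080308.

Unemployment rate after four quarters ≈ 8.03%.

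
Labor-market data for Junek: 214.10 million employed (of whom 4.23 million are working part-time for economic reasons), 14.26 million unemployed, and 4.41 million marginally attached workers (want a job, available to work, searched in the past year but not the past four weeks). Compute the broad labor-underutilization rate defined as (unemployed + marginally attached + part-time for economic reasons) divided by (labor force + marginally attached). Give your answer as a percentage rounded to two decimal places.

Broad underutilization rate ≈ 9.84%.

Labor force = 214.10 + 14.26 = 228.36 million.
Numerator = 14.26 + 4.41 + 4.23 = 22.90 million.
Denominator = 228.36 + 4.41 = 232.77 million.
Broad rate = 22.90 / 232.77 = 9.84%.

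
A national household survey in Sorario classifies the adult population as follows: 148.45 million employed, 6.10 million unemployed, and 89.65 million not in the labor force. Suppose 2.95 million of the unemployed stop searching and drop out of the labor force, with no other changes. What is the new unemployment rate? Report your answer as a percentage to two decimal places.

New unemployment rate ≈ 2.08%.

Initially, labor force = 148.45 + 6.10 = 154.55 million, so u = 6.10/154.55 = 3.95%.
After the change, unemployed and labor force both fall by 2.95 → E = 148.45, U = 3.15, labor force = 151.60 million.
New unemployment rate = 3.15 / 151.60 = 2.08%.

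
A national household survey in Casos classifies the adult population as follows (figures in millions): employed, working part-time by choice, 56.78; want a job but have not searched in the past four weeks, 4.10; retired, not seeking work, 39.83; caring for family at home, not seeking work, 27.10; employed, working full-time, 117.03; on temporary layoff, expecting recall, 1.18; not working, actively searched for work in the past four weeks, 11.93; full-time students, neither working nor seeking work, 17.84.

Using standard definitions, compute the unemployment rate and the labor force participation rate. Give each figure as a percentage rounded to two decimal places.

Unemployment rate ≈ 7.01%; labor force participation rate ≈ 67.78%.

Employed = 56.78 + 117.03 = 173.81 million.
Unemployed = 1.18 + 11.93 = 13.11 million (jobless and actively searching, or on temporary layoff).
Labor force = 173.81 + 13.11 = 186.92 million.
Not in labor force = 4.10 + 39.83 + 27.10 + 17.84 = 88.87 million (those not working and not actively searching are outside the labor force — including those who want a job but have given up searching).
Civilian working-age population = 186.92 + 88.87 = 275.79 million.
Unemployment rate = 13.11 / 186.92 = 7.01%.
Labor force participation rate = 186.92 / 275.79 = 67.78%.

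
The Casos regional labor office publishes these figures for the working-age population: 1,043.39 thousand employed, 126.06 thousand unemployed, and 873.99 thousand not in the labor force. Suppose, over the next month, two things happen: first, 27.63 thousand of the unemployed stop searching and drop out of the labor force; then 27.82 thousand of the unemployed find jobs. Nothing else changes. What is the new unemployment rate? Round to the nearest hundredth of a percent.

Initially, labor force = 1,043.39 + 126.06 = 1,169.45 thousand, so u = 126.06/1,169.45 = 10.78%.
After the first change, unemployed and labor force both fall by 27.63 → E = 1,043.39, U = 98.43, labor force = 1,141.82 thousand.
After the second change, unemployed falls and employed rises by 27.82; labor force unchanged → E = 1,071.21, U = 70.61, labor force = 1,141.82 thousand.
New unemployment rate = 70.61 / 1,141.82 = 6.18%.

New unemployment rate ≈ 6.18%.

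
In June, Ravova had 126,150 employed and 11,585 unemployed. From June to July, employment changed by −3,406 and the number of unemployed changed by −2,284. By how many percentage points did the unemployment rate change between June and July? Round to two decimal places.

The unemployment rate changed by −1.37 percentage points.

June: labor force = 126,150 + 11,585 = 137,735; u = 11,585/137,735 = 8.41%.
July: labor force = 122,744 + 9,301 = 132,045; u = 9,301/132,045 = 7.04%.
Change = 7.04% − 8.41% = −1.37 pp.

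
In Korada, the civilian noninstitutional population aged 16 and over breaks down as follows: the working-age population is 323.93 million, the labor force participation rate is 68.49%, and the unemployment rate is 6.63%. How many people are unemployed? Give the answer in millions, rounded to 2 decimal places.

Labor force = 0.6849 × 323.93 = 221.86 million.
Unemployed = 0.0663 × 221.86 ≈ 14.71 million.

About 14.71 million are unemployed.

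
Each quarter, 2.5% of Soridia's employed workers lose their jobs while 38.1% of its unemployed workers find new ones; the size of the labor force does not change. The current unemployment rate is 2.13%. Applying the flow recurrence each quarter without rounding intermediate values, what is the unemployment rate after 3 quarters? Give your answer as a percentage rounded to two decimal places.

Unemployment rate after three quarters ≈ 5.31%.

With a fixed labor force, u_{t+1} = u_t + s·(1−u_t) − f·u_t = u_t·(1−s−f) + s.
Here 1−s−f = 0.594 and s = 0.025.
u_1 = 0.021300 × 0.594 + 0.025 = 0.037652.
u_2 = 0.037652 × 0.594 + 0.025 = 0.047365.
u_3 = 0.047365 × 0.594 + 0.025 = 0.053135.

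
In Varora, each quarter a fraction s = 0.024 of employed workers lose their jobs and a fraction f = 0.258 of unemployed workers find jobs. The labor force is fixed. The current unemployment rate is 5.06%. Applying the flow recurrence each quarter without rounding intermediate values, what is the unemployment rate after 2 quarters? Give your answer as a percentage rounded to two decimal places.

Unemployment rate after two quarters ≈ 6.73%.

With a fixed labor force, u_{t+1} = u_t + s·(1−u_t) − f·u_t = u_t·(1−s−f) + s.
Here 1−s−f = 0.718 and s = 0.024.
u_1 = 0.050600 × 0.718 + 0.024 = 0.060331.
u_2 = 0.060331 × 0.718 + 0.024 = 0.067318.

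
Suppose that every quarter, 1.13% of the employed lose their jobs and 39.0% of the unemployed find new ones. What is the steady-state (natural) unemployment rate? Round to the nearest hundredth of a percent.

At steady state the flows balance: s·E = f·U, so U/(E+U) = s/(s+f).
u* = 1.13 / (1.13 + 39.0) = 1.13 / 40.13 = 2.82%.

Steady-state unemployment rate ≈ 2.82%.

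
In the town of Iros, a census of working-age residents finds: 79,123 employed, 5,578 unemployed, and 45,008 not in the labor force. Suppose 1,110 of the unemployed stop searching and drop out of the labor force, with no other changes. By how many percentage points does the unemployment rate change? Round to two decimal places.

Initially, labor force = 79,123 + 5,578 = 84,701, so u = 5,578/84,701 = 6.59%.
After the change, unemployed and labor force both fall by 1,110 → E = 79,123, U = 4,468, labor force = 83,591.
New unemployment rate = 4,468 / 83,591 = 5.35%.
Change = 5.35% − 6.59% = −1.24 percentage points.

The unemployment rate changes by −1.24 percentage points.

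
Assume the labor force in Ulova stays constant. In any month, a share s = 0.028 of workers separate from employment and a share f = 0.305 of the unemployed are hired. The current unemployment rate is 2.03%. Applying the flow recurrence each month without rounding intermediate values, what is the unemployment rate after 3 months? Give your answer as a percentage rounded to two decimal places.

Unemployment rate after three months ≈ 6.52%.

With a fixed labor force, u_{t+1} = u_t + s·(1−u_t) − f·u_t = u_t·(1−s−f) + s.
Here 1−s−f = 0.667 and s = 0.028.
u_1 = 0.020300 × 0.667 + 0.028 = 0.041540.
u_2 = 0.041540 × 0.667 + 0.028 = 0.055707.
u_3 = 0.055707 × 0.667 + 0.028 = 0.065157.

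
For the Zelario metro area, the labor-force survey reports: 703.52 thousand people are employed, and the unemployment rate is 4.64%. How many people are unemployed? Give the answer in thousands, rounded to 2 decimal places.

Let U be the number unemployed. The labor force is E + U, and U/(E+U) = 0.0464.
So U = 0.0464 × 703.52 / (1 − 0.0464) = 32.6433 / 0.9536 ≈ 34.23 thousand.

About 34.23 thousand are unemployed.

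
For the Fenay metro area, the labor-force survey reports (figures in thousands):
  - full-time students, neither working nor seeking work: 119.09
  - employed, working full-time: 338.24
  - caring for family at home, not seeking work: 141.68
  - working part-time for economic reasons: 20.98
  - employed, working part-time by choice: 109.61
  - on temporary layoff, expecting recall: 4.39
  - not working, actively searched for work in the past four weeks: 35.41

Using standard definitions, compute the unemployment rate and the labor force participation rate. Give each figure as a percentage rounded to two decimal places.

Unemployment rate ≈ 7.82%; labor force participation rate ≈ 66.11%.

Employed = 338.24 + 20.98 + 109.61 = 468.83 thousand (anyone who worked, including part-time for economic reasons, counts as employed).
Unemployed = 4.39 + 35.41 = 39.80 thousand (jobless and actively searching, or on temporary layoff).
Labor force = 468.83 + 39.80 = 508.63 thousand.
Not in labor force = 119.09 + 141.68 = 260.77 thousand (those not working and not actively searching are outside the labor force).
Civilian working-age population = 508.63 + 260.77 = 769.40 thousand.
Unemployment rate = 39.80 / 508.63 = 7.82%.
Labor force participation rate = 508.63 / 769.40 = 66.11%.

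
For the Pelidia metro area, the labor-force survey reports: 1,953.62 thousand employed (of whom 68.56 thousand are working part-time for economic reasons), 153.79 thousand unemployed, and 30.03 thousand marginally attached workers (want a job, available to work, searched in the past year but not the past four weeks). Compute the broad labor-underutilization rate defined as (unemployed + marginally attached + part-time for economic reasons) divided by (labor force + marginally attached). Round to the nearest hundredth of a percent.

Broad underutilization rate ≈ 11.81%.

Labor force = 1,953.62 + 153.79 = 2,107.41 thousand.
Numerator = 153.79 + 30.03 + 68.56 = 252.38 thousand.
Denominator = 2,107.41 + 30.03 = 2,137.44 thousand.
Broad rate = 252.38 / 2,137.44 = 11.81%.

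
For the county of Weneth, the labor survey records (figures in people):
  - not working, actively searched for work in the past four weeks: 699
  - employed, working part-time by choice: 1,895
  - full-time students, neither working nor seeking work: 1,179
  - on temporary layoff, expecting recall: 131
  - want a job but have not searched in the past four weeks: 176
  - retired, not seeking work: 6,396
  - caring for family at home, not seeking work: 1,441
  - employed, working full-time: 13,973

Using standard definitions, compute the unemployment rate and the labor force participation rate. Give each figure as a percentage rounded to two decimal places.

Unemployment rate ≈ 4.97%; labor force participation rate ≈ 64.50%.

Employed = 1,895 + 13,973 = 15,868.
Unemployed = 699 + 131 = 830 (jobless and actively searching, or on temporary layoff).
Labor force = 15,868 + 830 = 16,698.
Not in labor force = 1,179 + 176 + 6,396 + 1,441 = 9,192 (those not working and not actively searching are outside the labor force — including those who want a job but have given up searching).
Civilian working-age population = 16,698 + 9,192 = 25,890.
Unemployment rate = 830 / 16,698 = 4.97%.
Labor force participation rate = 16,698 / 25,890 = 64.50%.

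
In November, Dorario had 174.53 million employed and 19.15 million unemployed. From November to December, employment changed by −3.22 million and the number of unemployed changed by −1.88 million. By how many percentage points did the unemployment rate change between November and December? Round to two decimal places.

November: labor force = 174.53 + 19.15 = 193.68; u = 19.15/193.68 = 9.89%.
December: labor force = 171.31 + 17.27 = 188.58; u = 17.27/188.58 = 9.16%.
Change = 9.16% − 9.89% = −0.73 pp.

The unemployment rate changed by −0.73 percentage points.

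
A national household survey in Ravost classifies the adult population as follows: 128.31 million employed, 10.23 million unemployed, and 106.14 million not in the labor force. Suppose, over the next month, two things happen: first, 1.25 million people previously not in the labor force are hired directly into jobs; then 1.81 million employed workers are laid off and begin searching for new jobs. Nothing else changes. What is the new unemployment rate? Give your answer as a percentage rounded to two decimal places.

Initially, labor force = 128.31 + 10.23 = 138.54 million, so u = 10.23/138.54 = 7.38%.
After the first change, employed and labor force both rise by 1.25; unemployed unchanged → E = 129.56, U = 10.23, labor force = 139.79 million.
After the second change, employed falls and unemployed rises by 1.81; labor force unchanged → E = 127.75, U = 12.04, labor force = 139.79 million.
New unemployment rate = 12.04 / 139.79 = 8.61%.

New unemployment rate ≈ 8.61%.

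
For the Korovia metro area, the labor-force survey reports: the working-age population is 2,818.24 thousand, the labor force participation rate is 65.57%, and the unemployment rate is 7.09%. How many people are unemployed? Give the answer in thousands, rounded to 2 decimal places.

Labor force = 0.6557 × 2,818.24 = 1,847.92 thousand.
Unemployed = 0.0709 × 1,847.92 ≈ 131.02 thousand.

About 131.02 thousand are unemployed.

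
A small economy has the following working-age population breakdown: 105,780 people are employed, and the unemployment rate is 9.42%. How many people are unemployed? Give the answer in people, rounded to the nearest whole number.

About 11,001 are unemployed.

Let U be the number unemployed. The labor force is E + U, and U/(E+U) = 0.0942.
So U = 0.0942 × 105,780 / (1 − 0.0942) = 9964.48 / 0.9058 ≈ 11,001.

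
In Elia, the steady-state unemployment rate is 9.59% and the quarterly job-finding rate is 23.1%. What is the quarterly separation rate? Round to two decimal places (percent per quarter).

Separation rate ≈ 2.45% per quarter.

From u* = s/(s+f): s = u·f/(1−u).
s = 0.0959 × 23.1 / (1 − 0.0959) = 2.2153 / 0.9041 ≈ 2.45% per quarter.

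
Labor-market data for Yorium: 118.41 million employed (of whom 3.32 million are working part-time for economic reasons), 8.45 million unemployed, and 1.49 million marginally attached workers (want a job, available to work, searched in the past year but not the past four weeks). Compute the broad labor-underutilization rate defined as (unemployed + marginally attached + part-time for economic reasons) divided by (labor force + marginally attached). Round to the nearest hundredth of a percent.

Labor force = 118.41 + 8.45 = 126.86 million.
Numerator = 8.45 + 1.49 + 3.32 = 13.26 million.
Denominator = 126.86 + 1.49 = 128.35 million.
Broad rate = 13.26 / 128.35 = 10.33%.

Broad underutilization rate ≈ 10.33%.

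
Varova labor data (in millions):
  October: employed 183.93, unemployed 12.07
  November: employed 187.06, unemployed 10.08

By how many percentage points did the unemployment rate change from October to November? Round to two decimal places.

The unemployment rate changed by −1.05 percentage points.

October: labor force = 183.93 + 12.07 = 196.00; u = 12.07/196.00 = 6.16%.
November: labor force = 187.06 + 10.08 = 197.14; u = 10.08/197.14 = 5.11%.
Change = 5.11% − 6.16% = −1.05 pp.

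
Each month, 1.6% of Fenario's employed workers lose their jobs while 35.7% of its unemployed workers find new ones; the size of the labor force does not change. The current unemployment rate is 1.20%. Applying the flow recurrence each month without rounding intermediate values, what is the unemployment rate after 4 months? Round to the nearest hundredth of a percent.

Unemployment rate after four months ≈ 3.81%.

With a fixed labor force, u_{t+1} = u_t + s·(1−u_t) − f·u_t = u_t·(1−s−f) + s.
Here 1−s−f = 0.627 and s = 0.016.
u_1 = 0.012000 × 0.627 + 0.016 = 0.023524.
u_2 = 0.023524 × 0.627 + 0.016 = 0.030750.
u_3 = 0.030750 × 0.627 + 0.016 = 0.035280.
u_4 = 0.035280 × 0.627 + 0.016 = 0.038121.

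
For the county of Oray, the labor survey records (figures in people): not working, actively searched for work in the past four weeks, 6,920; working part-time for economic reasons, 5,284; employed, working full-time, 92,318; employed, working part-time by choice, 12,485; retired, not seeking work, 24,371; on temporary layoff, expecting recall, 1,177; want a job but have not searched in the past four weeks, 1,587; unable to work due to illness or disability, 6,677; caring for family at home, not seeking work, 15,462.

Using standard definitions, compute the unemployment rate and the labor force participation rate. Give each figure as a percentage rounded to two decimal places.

Employed = 5,284 + 92,318 + 12,485 = 110,087 (anyone who worked, including part-time for economic reasons, counts as employed).
Unemployed = 6,920 + 1,177 = 8,097 (jobless and actively searching, or on temporary layoff).
Labor force = 110,087 + 8,097 = 118,184.
Not in labor force = 24,371 + 1,587 + 6,677 + 15,462 = 48,097 (those not working and not actively searching are outside the labor force — including those who want a job but have given up searching).
Civilian working-age population = 118,184 + 48,097 = 166,281.
Unemployment rate = 8,097 / 118,184 = 6.85%.
Labor force participation rate = 118,184 / 166,281 = 71.07%.

Unemployment rate ≈ 6.85%; labor force participation rate ≈ 71.07%.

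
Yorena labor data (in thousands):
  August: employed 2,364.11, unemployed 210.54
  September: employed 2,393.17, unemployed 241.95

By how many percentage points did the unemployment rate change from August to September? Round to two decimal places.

August: labor force = 2,364.11 + 210.54 = 2,574.65; u = 210.54/2,574.65 = 8.18%.
September: labor force = 2,393.17 + 241.95 = 2,635.12; u = 241.95/2,635.12 = 9.18%.
Change = 9.18% − 8.18% = +1.00 pp.

The unemployment rate changed by +1.00 percentage points.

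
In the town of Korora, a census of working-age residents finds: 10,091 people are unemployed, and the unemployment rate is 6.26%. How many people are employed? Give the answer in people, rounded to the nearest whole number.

Labor force = U / u = 10,091 / 0.0626 ≈ 161,198.
Employed = labor force − unemployed = 161,198 − 10,091 = 151,107.

About 151,107 are employed.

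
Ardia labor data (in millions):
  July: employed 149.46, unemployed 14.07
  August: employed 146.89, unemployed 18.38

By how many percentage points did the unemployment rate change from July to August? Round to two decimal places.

July: labor force = 149.46 + 14.07 = 163.53; u = 14.07/163.53 = 8.60%.
August: labor force = 146.89 + 18.38 = 165.27; u = 18.38/165.27 = 11.12%.
Change = 11.12% − 8.60% = +2.52 pp.

The unemployment rate changed by +2.52 percentage points.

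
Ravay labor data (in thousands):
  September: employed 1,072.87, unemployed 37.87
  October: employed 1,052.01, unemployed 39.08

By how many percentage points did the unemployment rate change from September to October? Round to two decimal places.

The unemployment rate changed by +0.17 percentage points.

September: labor force = 1,072.87 + 37.87 = 1,110.74; u = 37.87/1,110.74 = 3.41%.
October: labor force = 1,052.01 + 39.08 = 1,091.09; u = 39.08/1,091.09 = 3.58%.
Change = 3.58% − 3.41% = +0.17 pp.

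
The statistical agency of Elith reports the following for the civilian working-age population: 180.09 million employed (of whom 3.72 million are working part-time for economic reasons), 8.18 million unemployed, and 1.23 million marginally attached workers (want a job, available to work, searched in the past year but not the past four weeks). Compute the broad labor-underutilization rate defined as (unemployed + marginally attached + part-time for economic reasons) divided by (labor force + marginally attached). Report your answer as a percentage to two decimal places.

Labor force = 180.09 + 8.18 = 188.27 million.
Numerator = 8.18 + 1.23 + 3.72 = 13.13 million.
Denominator = 188.27 + 1.23 = 189.50 million.
Broad rate = 13.13 / 189.50 = 6.93%.

Broad underutilization rate ≈ 6.93%.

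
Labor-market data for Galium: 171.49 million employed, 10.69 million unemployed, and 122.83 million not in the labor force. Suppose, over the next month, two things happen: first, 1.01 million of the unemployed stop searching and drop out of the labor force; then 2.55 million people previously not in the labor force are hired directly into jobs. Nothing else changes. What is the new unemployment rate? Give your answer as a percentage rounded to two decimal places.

New unemployment rate ≈ 5.27%.

Initially, labor force = 171.49 + 10.69 = 182.18 million, so u = 10.69/182.18 = 5.87%.
After the first change, unemployed and labor force both fall by 1.01 → E = 171.49, U = 9.68, labor force = 181.17 million.
After the second change, employed and labor force both rise by 2.55; unemployed unchanged → E = 174.04, U = 9.68, labor force = 183.72 million.
New unemployment rate = 9.68 / 183.72 = 5.27%.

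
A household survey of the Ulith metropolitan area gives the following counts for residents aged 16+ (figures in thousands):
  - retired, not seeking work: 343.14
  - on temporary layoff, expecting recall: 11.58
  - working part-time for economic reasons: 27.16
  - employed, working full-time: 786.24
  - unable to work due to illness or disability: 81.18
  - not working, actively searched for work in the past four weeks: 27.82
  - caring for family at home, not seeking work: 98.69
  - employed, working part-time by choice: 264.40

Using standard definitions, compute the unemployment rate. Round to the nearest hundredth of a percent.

Unemployment rate ≈ 3.53%.

Employed = 27.16 + 786.24 + 264.40 = 1,077.80 thousand (anyone who worked, including part-time for economic reasons, counts as employed).
Unemployed = 11.58 + 27.82 = 39.40 thousand (jobless and actively searching, or on temporary layoff).
Labor force = 1,077.80 + 39.40 = 1,117.20 thousand.
Unemployment rate = 39.40 / 1,117.20 = 3.53%.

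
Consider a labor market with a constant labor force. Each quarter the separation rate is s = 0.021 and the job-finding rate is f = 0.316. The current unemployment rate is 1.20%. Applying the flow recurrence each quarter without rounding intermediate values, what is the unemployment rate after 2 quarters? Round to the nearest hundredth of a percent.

Unemployment rate after two quarters ≈ 4.02%.

With a fixed labor force, u_{t+1} = u_t + s·(1−u_t) − f·u_t = u_t·(1−s−f) + s.
Here 1−s−f = 0.663 and s = 0.021.
u_1 = 0.012000 × 0.663 + 0.021 = 0.028956.
u_2 = 0.028956 × 0.663 + 0.021 = 0.040198.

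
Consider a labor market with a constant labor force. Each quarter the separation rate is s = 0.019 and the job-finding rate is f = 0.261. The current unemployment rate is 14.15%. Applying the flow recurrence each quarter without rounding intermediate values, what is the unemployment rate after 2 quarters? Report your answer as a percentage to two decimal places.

Unemployment rate after two quarters ≈ 10.60%.

With a fixed labor force, u_{t+1} = u_t + s·(1−u_t) − f·u_t = u_t·(1−s−f) + s.
Here 1−s−f = 0.720 and s = 0.019.
u_1 = 0.141500 × 0.720 + 0.019 = 0.120880.
u_2 = 0.120880 × 0.720 + 0.019 = 0.106034.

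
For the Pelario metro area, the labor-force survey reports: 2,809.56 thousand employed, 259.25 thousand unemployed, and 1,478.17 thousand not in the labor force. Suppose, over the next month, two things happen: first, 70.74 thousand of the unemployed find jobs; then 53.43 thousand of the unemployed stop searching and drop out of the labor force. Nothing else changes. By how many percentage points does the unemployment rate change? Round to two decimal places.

The unemployment rate changes by −3.97 percentage points.

Initially, labor force = 2,809.56 + 259.25 = 3,068.81 thousand, so u = 259.25/3,068.81 = 8.45%.
After the first change, unemployed falls and employed rises by 70.74; labor force unchanged → E = 2,880.30, U = 188.51, labor force = 3,068.81 thousand.
After the second change, unemployed and labor force both fall by 53.43 → E = 2,880.30, U = 135.08, labor force = 3,015.38 thousand.
New unemployment rate = 135.08 / 3,015.38 = 4.48%.
Change = 4.48% − 8.45% = −3.97 percentage points.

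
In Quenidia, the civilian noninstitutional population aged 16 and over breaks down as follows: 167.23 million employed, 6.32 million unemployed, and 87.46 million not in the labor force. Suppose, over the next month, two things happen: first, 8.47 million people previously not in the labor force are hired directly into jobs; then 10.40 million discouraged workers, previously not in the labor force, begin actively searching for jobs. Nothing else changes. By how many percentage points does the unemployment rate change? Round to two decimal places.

Initially, labor force = 167.23 + 6.32 = 173.55 million, so u = 6.32/173.55 = 3.64%.
After the first change, employed and labor force both rise by 8.47; unemployed unchanged → E = 175.70, U = 6.32, labor force = 182.02 million.
After the second change, unemployed and labor force both rise by 10.40 → E = 175.70, U = 16.72, labor force = 192.42 million.
New unemployment rate = 16.72 / 192.42 = 8.69%.
Change = 8.69% − 3.64% = +5.05 percentage points.

The unemployment rate changes by +5.05 percentage points.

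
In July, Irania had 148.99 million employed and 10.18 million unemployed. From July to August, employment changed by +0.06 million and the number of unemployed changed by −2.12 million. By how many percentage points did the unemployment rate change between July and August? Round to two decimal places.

July: labor force = 148.99 + 10.18 = 159.17; u = 10.18/159.17 = 6.40%.
August: labor force = 149.05 + 8.06 = 157.11; u = 8.06/157.11 = 5.13%.
Change = 5.13% − 6.40% = −1.27 pp.

The unemployment rate changed by −1.27 percentage points.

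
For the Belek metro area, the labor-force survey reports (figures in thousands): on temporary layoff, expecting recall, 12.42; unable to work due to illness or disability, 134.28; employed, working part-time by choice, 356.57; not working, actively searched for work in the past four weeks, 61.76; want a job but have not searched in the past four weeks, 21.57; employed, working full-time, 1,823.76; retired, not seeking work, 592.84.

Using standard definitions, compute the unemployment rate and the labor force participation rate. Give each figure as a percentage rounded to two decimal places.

Employed = 356.57 + 1,823.76 = 2,180.33 thousand.
Unemployed = 12.42 + 61.76 = 74.18 thousand (jobless and actively searching, or on temporary layoff).
Labor force = 2,180.33 + 74.18 = 2,254.51 thousand.
Not in labor force = 134.28 + 21.57 + 592.84 = 748.69 thousand (those not working and not actively searching are outside the labor force — including those who want a job but have given up searching).
Civilian working-age population = 2,254.51 + 748.69 = 3,003.20 thousand.
Unemployment rate = 74.18 / 2,254.51 = 3.29%.
Labor force participation rate = 2,254.51 / 3,003.20 = 75.07%.

Unemployment rate ≈ 3.29%; labor force participation rate ≈ 75.07%.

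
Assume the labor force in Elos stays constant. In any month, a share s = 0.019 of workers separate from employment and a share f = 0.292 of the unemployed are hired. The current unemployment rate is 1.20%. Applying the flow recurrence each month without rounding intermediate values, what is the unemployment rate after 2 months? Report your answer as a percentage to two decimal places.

With a fixed labor force, u_{t+1} = u_t + s·(1−u_t) − f·u_t = u_t·(1−s−f) + s.
Here 1−s−f = 0.689 and s = 0.019.
u_1 = 0.012000 × 0.689 + 0.019 = 0.027268.
u_2 = 0.027268 × 0.689 + 0.019 = 0.037788.

Unemployment rate after two months ≈ 3.78%.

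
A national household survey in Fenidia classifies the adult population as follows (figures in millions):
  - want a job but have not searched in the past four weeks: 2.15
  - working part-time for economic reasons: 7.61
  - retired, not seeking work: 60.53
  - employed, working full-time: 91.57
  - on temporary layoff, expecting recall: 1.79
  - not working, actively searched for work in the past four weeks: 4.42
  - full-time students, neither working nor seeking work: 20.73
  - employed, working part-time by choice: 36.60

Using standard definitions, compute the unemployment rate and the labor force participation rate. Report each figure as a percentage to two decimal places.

Unemployment rate ≈ 4.37%; labor force participation rate ≈ 62.99%.

Employed = 7.61 + 91.57 + 36.60 = 135.78 million (anyone who worked, including part-time for economic reasons, counts as employed).
Unemployed = 1.79 + 4.42 = 6.21 million (jobless and actively searching, or on temporary layoff).
Labor force = 135.78 + 6.21 = 141.99 million.
Not in labor force = 2.15 + 60.53 + 20.73 = 83.41 million (those not working and not actively searching are outside the labor force — including those who want a job but have given up searching).
Civilian working-age population = 141.99 + 83.41 = 225.40 million.
Unemployment rate = 6.21 / 141.99 = 4.37%.
Labor force participation rate = 141.99 / 225.40 = 62.99%.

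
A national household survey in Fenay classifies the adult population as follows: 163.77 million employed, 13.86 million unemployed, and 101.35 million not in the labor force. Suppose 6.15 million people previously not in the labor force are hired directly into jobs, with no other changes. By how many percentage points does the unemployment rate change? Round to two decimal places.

The unemployment rate changes by −0.26 percentage points.

Initially, labor force = 163.77 + 13.86 = 177.63 million, so u = 13.86/177.63 = 7.80%.
After the change, employed and labor force both rise by 6.15; unemployed unchanged → E = 169.92, U = 13.86, labor force = 183.78 million.
New unemployment rate = 13.86 / 183.78 = 7.54%.
Change = 7.54% − 7.80% = −0.26 percentage points.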